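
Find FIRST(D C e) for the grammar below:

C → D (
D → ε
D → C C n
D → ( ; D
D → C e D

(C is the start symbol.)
{ '(' }

FIRST sets of the non-terminals involved (from the grammar, by fixed-point iteration):
  FIRST(D) = { '(', ε }
  FIRST(C) = { '(' }

To compute FIRST(D C e), process the symbols left to right:
Symbol D is a non-terminal. Add FIRST(D) \ {ε} = { '(' }
D is nullable (ε ∈ FIRST(D)), continue to the next symbol.
Symbol C is a non-terminal. Add FIRST(C) \ {ε} = { '(' }
C is not nullable (ε ∉ FIRST(C)), so stop here.
FIRST(D C e) = { '(' }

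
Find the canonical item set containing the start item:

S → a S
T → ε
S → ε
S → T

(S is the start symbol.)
{ [S → . T], [S → . a S], [S → .], [S' → . S], [T → .] }

First, augment the grammar with S' → S
I₀ = CLOSURE({ [S' → . S] }):
  [S' → . S] has the dot before S: add [S → . a S], [S → .], [S → . T]
  [S → . T] has the dot before T: add [T → .]
No further items can be added.

I₀ = { [S → . T], [S → . a S], [S → .], [S' → . S], [T → .] }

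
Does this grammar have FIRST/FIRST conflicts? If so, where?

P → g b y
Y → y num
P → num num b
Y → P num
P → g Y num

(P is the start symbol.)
Yes. P → g b y / P → g Y num on { 'g' }

A FIRST/FIRST conflict occurs when two productions N → α and N → β for the same non-terminal have FIRST(α) ∩ FIRST(β) ≠ ∅ (with ε ∈ FIRST of a nullable right-hand side, so two nullable alternatives also conflict).

FIRST sets of the non-terminals at (or reachable through a nullable prefix from) the front of some alternative:
  FIRST(P) = { 'g', 'num' }

Productions for P:
  P → g b y: FIRST = { 'g' }
  P → num num b: FIRST = { 'num' }
  P → g Y num: FIRST = { 'g' }
Productions for Y:
  Y → y num: FIRST = { 'y' }
  Y → P num: FIRST = { 'g', 'num' }

Conflict for P: P → g b y and P → g Y num
  Overlap: { 'g' }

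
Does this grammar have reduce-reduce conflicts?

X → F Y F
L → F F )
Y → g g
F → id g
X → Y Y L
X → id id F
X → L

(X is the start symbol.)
No reduce-reduce conflicts

A reduce-reduce conflict occurs when an LR(0) state has two complete items [A → α .] and [B → β .] — both call for a reduction, and with no lookahead the parser cannot choose between them.

Augment with X' → X and build the canonical LR(0) collection (I0 = CLOSURE({[X' → . X]}), then GOTO on every symbol after a dot until no new states appear). It has 19 states:
  I0: { [F → . id g], [L → . F F )], [X → . F Y F], [X → . L], [X → . Y Y L], [X → . id id F], [X' → . X], [Y → . g g] }  — shift
  I1: { [F → . id g], [L → F . F )], [X → F . Y F], [Y → . g g] }  — shift
  I2: { [X → L .] }  — reduce
  I3: { [X' → X .] }  — accept
  I4: { [X → Y . Y L], [Y → . g g] }  — shift
  I5: { [Y → g . g] }  — shift
  I6: { [F → id . g], [X → id . id F] }  — shift
  I7: { [F → id g .] }  — reduce
  I8: { [F → . id g], [X → id id . F] }  — shift
  I9: { [X → id id F .] }  — reduce
  I10: { [F → id . g] }  — shift
  I11: { [Y → g g .] }  — reduce
  I12: { [F → . id g], [L → . F F )], [X → Y Y . L] }  — shift
  I13: { [F → . id g], [L → F . F )] }  — shift
  I14: { [X → Y Y L .] }  — reduce
  I15: { [L → F F . )] }  — shift
  I16: { [L → F F ) .] }  — reduce
  I17: { [F → . id g], [X → F Y . F] }  — shift
  I18: { [X → F Y F .] }  — reduce

No state contains more than one complete item.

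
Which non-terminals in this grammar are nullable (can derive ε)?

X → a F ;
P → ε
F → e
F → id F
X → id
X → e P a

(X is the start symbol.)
{ 'P' }

ε-productions: P → ε
So P is immediately nullable.
No further non-terminal can be added: every production for the remaining non-terminals contains a terminal or a non-nullable non-terminal.
Nullable = { 'P' }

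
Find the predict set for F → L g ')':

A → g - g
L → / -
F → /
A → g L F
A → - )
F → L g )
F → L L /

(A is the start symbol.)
PREDICT(F → L g ')') = (FIRST(RHS) \ {ε}) ∪ (FOLLOW(F) if ε ∈ FIRST(RHS), i.e. RHS ⇒* ε)
FIRST(L) = { '/' }
FIRST(L g ')') = { '/' }
ε ∉ FIRST(L g ')'), so FOLLOW(F) is not added.
PREDICT(F → L g ')') = { '/' }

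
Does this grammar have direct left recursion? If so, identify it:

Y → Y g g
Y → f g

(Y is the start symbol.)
Yes, Y is left-recursive

Y → Y g g: LEFT RECURSIVE (starts with Y)
Y → f g: starts with f

The grammar has direct left recursion on: Y.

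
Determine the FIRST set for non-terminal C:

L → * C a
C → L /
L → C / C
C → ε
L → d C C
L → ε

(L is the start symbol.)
{ '*', '/', 'd', ε }

To compute FIRST(C), examine every production with C on the left-hand side, reading each right-hand side left to right until a non-nullable symbol is reached.

FIRST sets of the other non-terminals involved (by the same procedure, iterated to a fixed point):
  FIRST(L) = { '*', '/', 'd', ε }

From C → L /:
  - L is a non-terminal: add FIRST(L) \ {ε} = { '*', '/', 'd' }
    L is nullable, so continue to the next symbol
  - '/' is a terminal: add '/' and stop
From C → ε:
  - ε-production, so ε ∈ FIRST(C)

Collecting: FIRST(C) = { '*', '/', 'd', ε }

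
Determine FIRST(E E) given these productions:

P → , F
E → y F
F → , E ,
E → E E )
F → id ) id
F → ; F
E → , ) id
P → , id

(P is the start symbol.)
FIRST sets of the non-terminals involved (from the grammar, by fixed-point iteration):
  FIRST(E) = { ',', 'y' }

To compute FIRST(E E), process the symbols left to right:
Symbol E is a non-terminal. Add FIRST(E) \ {ε} = { ',', 'y' }
E is not nullable (ε ∉ FIRST(E)), so stop here.
FIRST(E E) = { ',', 'y' }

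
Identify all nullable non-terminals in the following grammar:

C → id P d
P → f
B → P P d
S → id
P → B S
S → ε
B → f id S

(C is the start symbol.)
ε-productions: S → ε
So S is immediately nullable.
No further non-terminal can be added: every production for the remaining non-terminals contains a terminal or a non-nullable non-terminal.
Nullable = { 'S' }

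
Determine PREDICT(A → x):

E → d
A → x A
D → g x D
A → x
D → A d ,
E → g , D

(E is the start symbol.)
{ 'x' }

PREDICT(A → x) = (FIRST(RHS) \ {ε}) ∪ (FOLLOW(A) if ε ∈ FIRST(RHS), i.e. RHS ⇒* ε)
FIRST(x) = { 'x' }
ε ∉ FIRST(x), so FOLLOW(A) is not added.
PREDICT(A → x) = { 'x' }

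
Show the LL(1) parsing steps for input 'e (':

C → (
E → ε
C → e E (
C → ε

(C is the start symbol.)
LL(1) parsing maintains a stack (initially the start symbol over $) and the input. At each step: if the stack top is a terminal, match it against the current input token; if it is a non-terminal N, replace it with the RHS of M[N, lookahead] (the unique production whose predict set contains the lookahead).

Stack is shown with the top on the left.

Stack    Input  Action
----------------------
C $      e ( $  output C → e E (
e E ( $  e ( $  match 'e'
E ( $    ( $    output E → ε
( $      ( $    match '('
$        $      accept

The string is accepted.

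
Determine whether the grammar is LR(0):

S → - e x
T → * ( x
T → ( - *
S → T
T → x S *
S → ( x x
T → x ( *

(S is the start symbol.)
Augment with S' → S and build the canonical LR(0) collection (I0 = CLOSURE({[S' → . S]}), then GOTO on every symbol after a dot until no new states appear). It has 19 states:
  I0: { [S → . ( x x], [S → . - e x], [S → . T], [S' → . S], [T → . ( - *], [T → . * ( x], [T → . x ( *], [T → . x S *] }  — shift
  I1: { [S → ( . x x], [T → ( . - *] }  — shift
  I2: { [T → * . ( x] }  — shift
  I3: { [S → - . e x] }  — shift
  I4: { [S' → S .] }  — accept
  I5: { [S → T .] }  — reduce
  I6: { [S → . ( x x], [S → . - e x], [S → . T], [T → . ( - *], [T → . * ( x], [T → . x ( *], [T → . x S *], [T → x . ( *], [T → x . S *] }  — shift
  I7: { [S → ( . x x], [T → ( . - *], [T → x ( . *] }  — shift
  I8: { [T → x S . *] }  — shift
  I9: { [T → x S * .] }  — reduce
  I10: { [T → x ( * .] }  — reduce
  I11: { [T → ( - . *] }  — shift
  I12: { [S → ( x . x] }  — shift
  I13: { [S → ( x x .] }  — reduce
  I14: { [T → ( - * .] }  — reduce
  I15: { [S → - e . x] }  — shift
  I16: { [S → - e x .] }  — reduce
  I17: { [T → * ( . x] }  — shift
  I18: { [T → * ( x .] }  — reduce

Every state is either a pure shift/goto state or contains exactly one complete item and nothing to shift — no conflicts. The grammar is LR(0).

Answer: Yes, the grammar is LR(0)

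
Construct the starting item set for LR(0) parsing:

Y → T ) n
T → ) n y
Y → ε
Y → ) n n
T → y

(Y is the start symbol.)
First, augment the grammar with Y' → Y
I₀ = CLOSURE({ [Y' → . Y] }):
  [Y' → . Y] has the dot before Y: add [Y → . T ) n], [Y → .], [Y → . ) n n]
  [Y → . T ) n] has the dot before T: add [T → . ) n y], [T → . y]
No further items can be added.

I₀ = { [T → . ) n y], [T → . y], [Y → . ) n n], [Y → . T ) n], [Y → .], [Y' → . Y] }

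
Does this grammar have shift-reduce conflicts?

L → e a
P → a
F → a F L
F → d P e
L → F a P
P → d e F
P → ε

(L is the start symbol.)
Yes — I4: [P → .] vs [P → . a]; I15: [P → .] vs [P → . a]

Augment with L' → L and build the canonical LR(0) collection (I0 = CLOSURE({[L' → . L]}), then GOTO on every symbol after a dot until no new states appear). It has 17 states:
  I0: { [F → . a F L], [F → . d P e], [L → . F a P], [L → . e a], [L' → . L] }  — shift
  I1: { [L → F . a P] }  — shift
  I2: { [L' → L .] }  — accept
  I3: { [F → . a F L], [F → . d P e], [F → a . F L] }  — shift
  I4: { [F → d . P e], [P → . a], [P → . d e F], [P → .] }  — shift, reduce
  I5: { [L → e . a] }  — shift
  I6: { [L → e a .] }  — reduce
  I7: { [F → d P . e] }  — shift
  I8: { [P → a .] }  — reduce
  I9: { [P → d . e F] }  — shift
  I10: { [F → . a F L], [F → . d P e], [P → d e . F] }  — shift
  I11: { [P → d e F .] }  — reduce
  I12: { [F → d P e .] }  — reduce
  I13: { [F → . a F L], [F → . d P e], [F → a F . L], [L → . F a P], [L → . e a] }  — shift
  I14: { [F → a F L .] }  — reduce
  I15: { [L → F a . P], [P → . a], [P → . d e F], [P → .] }  — shift, reduce
  I16: { [L → F a P .] }  — reduce

I4 contains reduce item [P → .] and shift items [P → . a], [P → . d e F] — shift-reduce conflict.
I15 contains reduce item [P → .] and shift items [P → . a], [P → . d e F] — shift-reduce conflict.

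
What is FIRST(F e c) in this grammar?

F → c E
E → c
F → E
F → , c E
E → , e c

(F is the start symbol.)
FIRST sets of the non-terminals involved (from the grammar, by fixed-point iteration):
  FIRST(F) = { ',', 'c' }

To compute FIRST(F e c), process the symbols left to right:
Symbol F is a non-terminal. Add FIRST(F) \ {ε} = { ',', 'c' }
F is not nullable (ε ∉ FIRST(F)), so stop here.
FIRST(F e c) = { ',', 'c' }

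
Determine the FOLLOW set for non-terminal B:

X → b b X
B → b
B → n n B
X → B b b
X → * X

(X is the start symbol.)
To compute FOLLOW(B), find every occurrence of B on a right-hand side N → α B β: add FIRST(β) \ {ε}, and if β is empty or nullable also add FOLLOW(N). Iterate to a fixed point.

In B → n n B: B is at the end; this adds FOLLOW(B) to itself — nothing new
In X → B b b: B is followed by b b, add FIRST(b b) \ {ε} = { 'b' }

Taking the union: FOLLOW(B) = { 'b' }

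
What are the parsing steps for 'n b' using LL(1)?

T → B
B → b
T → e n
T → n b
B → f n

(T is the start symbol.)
LL(1) parsing maintains a stack (initially the start symbol over $) and the input. At each step: if the stack top is a terminal, match it against the current input token; if it is a non-terminal N, replace it with the RHS of M[N, lookahead] (the unique production whose predict set contains the lookahead).

Stack is shown with the top on the left.

Stack  Input  Action
--------------------
T $    n b $  output T → n b
n b $  n b $  match 'n'
b $    b $    match 'b'
$      $      accept

The string is accepted.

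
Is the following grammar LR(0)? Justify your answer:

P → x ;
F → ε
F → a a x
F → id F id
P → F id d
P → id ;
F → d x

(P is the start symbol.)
No. Shift-reduce conflict between [F → .] and [F → . a a x]

A grammar is LR(0) if no state in the canonical LR(0) collection has:
  - both a shift item (dot before a terminal) and a complete item (shift-reduce conflict), or
  - two or more complete items (reduce-reduce conflict; the accept item [P' → P .] counts as a complete item here).

Augment with P' → P and build the canonical LR(0) collection (I0 = CLOSURE({[P' → . P]}), then GOTO on every symbol after a dot until no new states appear). It has 17 states:
  I0: { [F → . a a x], [F → . d x], [F → . id F id], [F → .], [P → . F id d], [P → . id ;], [P → . x ;], [P' → . P] }  — shift, reduce
  I1: { [P → F . id d] }  — shift
  I2: { [P' → P .] }  — accept
  I3: { [F → a . a x] }  — shift
  I4: { [F → d . x] }  — shift
  I5: { [F → . a a x], [F → . d x], [F → . id F id], [F → .], [F → id . F id], [P → id . ;] }  — shift, reduce
  I6: { [P → x . ;] }  — shift
  I7: { [P → x ; .] }  — reduce
  I8: { [P → id ; .] }  — reduce
  I9: { [F → id F . id] }  — shift
  I10: { [F → . a a x], [F → . d x], [F → . id F id], [F → .], [F → id . F id] }  — shift, reduce
  I11: { [F → id F id .] }  — reduce
  I12: { [F → d x .] }  — reduce
  I13: { [F → a a . x] }  — shift
  I14: { [F → a a x .] }  — reduce
  I15: { [P → F id . d] }  — shift
  I16: { [P → F id d .] }  — reduce

Conflict in state I0:
  Shift-reduce conflict between [F → .] and [F → . a a x]
So the grammar is NOT LR(0).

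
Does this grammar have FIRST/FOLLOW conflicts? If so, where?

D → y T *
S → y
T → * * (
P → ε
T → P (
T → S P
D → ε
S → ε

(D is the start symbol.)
Nullable non-terminals: D, P, S, T.
FIRST sets used below: FIRST(P) = { ε }, FIRST(S) = { 'y', ε }

D: nullable alternative(s) D → ε; FOLLOW(D) = { $ }
  D → y T *: FIRST \ {ε} = { 'y' } — disjoint from FOLLOW(D)
  D → ε: FIRST \ {ε} = { } — this is the only nullable alternative, skip
P has a nullable alternative but only one production, so nothing to check.

S: nullable alternative(s) S → ε; FOLLOW(S) = { '*' }
  S → y: FIRST \ {ε} = { 'y' } — disjoint from FOLLOW(S)
  S → ε: FIRST \ {ε} = { } — this is the only nullable alternative, skip

T: nullable alternative(s) T → S P; FOLLOW(T) = { '*' }
  T → * * (: FIRST \ {ε} = { '*' } — overlaps FOLLOW(T) on { '*' }: CONFLICT
  T → P (: FIRST \ {ε} = { '(' } — disjoint from FOLLOW(T)
  T → S P: FIRST \ {ε} = { 'y' } — this is the only nullable alternative, skip

So the grammar has 1 FIRST/FOLLOW conflict (marked CONFLICT above).

Answer: Yes. T → '*' '*' '(' with FOLLOW(T) on { '*' }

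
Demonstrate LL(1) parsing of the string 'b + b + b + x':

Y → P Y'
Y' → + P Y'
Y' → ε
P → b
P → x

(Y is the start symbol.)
Stack is shown with the top on the left.

Stack     Input            Action
---------------------------------
Y $       b + b + b + x $  output Y → P Y'
P Y' $    b + b + b + x $  output P → b
b Y' $    b + b + b + x $  match 'b'
Y' $      + b + b + x $    output Y' → + P Y'
+ P Y' $  + b + b + x $    match '+'
P Y' $    b + b + x $      output P → b
b Y' $    b + b + x $      match 'b'
Y' $      + b + x $        output Y' → + P Y'
+ P Y' $  + b + x $        match '+'
P Y' $    b + x $          output P → b
b Y' $    b + x $          match 'b'
Y' $      + x $            output Y' → + P Y'
+ P Y' $  + x $            match '+'
P Y' $    x $              output P → x
x Y' $    x $              match 'x'
Y' $      $                output Y' → ε
$         $                accept

The string is accepted.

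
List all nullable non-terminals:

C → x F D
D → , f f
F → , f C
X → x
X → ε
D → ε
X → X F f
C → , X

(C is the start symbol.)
A non-terminal is nullable if it can derive ε (the empty string): either it has an ε-production, or it has a production whose right-hand side consists entirely of nullable non-terminals.

ε-productions: X → ε, D → ε
So X, D are immediately nullable.
No further non-terminal can be added: every production for the remaining non-terminals contains a terminal or a non-nullable non-terminal.
Nullable = { 'D', 'X' }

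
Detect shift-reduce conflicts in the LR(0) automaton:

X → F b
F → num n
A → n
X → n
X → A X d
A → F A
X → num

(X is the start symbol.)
Yes — I5: [X → num .] vs [F → num . n]

A shift-reduce conflict occurs when an LR(0) state has both:
  - a complete (reduce) item [A → α .] (dot at the end), and
  - a shift item [B → β . c γ] (dot before a terminal).

Augment with X' → X and build the canonical LR(0) collection (I0 = CLOSURE({[X' → . X]}), then GOTO on every symbol after a dot until no new states appear). It has 14 states:
  I0: { [A → . F A], [A → . n], [F → . num n], [X → . A X d], [X → . F b], [X → . n], [X → . num], [X' → . X] }  — shift
  I1: { [A → . F A], [A → . n], [F → . num n], [X → . A X d], [X → . F b], [X → . n], [X → . num], [X → A . X d] }  — shift
  I2: { [A → . F A], [A → . n], [A → F . A], [F → . num n], [X → F . b] }  — shift
  I3: { [X' → X .] }  — accept
  I4: { [A → n .], [X → n .] }  — 2 reduces
  I5: { [F → num . n], [X → num .] }  — shift, reduce
  I6: { [F → num n .] }  — reduce
  I7: { [A → F A .] }  — reduce
  I8: { [A → . F A], [A → . n], [A → F . A], [F → . num n] }  — shift
  I9: { [X → F b .] }  — reduce
  I10: { [A → n .] }  — reduce
  I11: { [F → num . n] }  — shift
  I12: { [X → A X . d] }  — shift
  I13: { [X → A X d .] }  — reduce

I5 contains reduce item [X → num .] and shift item [F → num . n] — shift-reduce conflict.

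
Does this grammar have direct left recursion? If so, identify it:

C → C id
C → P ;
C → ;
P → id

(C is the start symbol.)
Yes, C is left-recursive

Direct left recursion occurs when N → N α for some non-terminal N (the right-hand side begins with the left-hand side itself).

C → C id: LEFT RECURSIVE (starts with C)
C → P ;: starts with P
C → ;: starts with ';'
P → id: starts with id

The grammar has direct left recursion on: C.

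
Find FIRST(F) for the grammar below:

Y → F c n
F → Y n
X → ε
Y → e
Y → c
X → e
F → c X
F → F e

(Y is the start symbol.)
To compute FIRST(F), examine every production with F on the left-hand side, reading each right-hand side left to right until a non-nullable symbol is reached.

FIRST sets of the other non-terminals involved (by the same procedure, iterated to a fixed point):
  FIRST(Y) = { 'c', 'e' }

From F → Y n:
  - Y is a non-terminal: add FIRST(Y) \ {ε} = { 'c', 'e' }
    Y is not nullable, so stop
From F → c X:
  - c is a terminal: add 'c' and stop
From F → F e:
  - F is the symbol being defined: contributes nothing new
    F is not nullable, so stop

Collecting: FIRST(F) = { 'c', 'e' }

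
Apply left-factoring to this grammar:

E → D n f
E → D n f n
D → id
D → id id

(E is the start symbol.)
Left-factoring transforms A → αβ₁ | αβ₂ into A → αA' and A' → β₁ | β₂
(α is the longest common prefix among the alternatives). Repeat until
no nonterminal has two alternatives with a common prefix.

Round 1: E has alternatives sharing prefix 'D n f'. Introduce E': E → D n f E'
  Add: E' → ε
  Add: E' → n

Round 2: D has alternatives sharing prefix 'id'. Introduce D': D → id D'
  Add: D' → ε
  Add: D' → id

No remaining common prefixes — done.

Resulting grammar:
E → D n f E'
E' → ε
E' → n
D → id D'
D' → ε
D' → id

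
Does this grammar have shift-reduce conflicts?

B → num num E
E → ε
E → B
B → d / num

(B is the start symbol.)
Yes — I4: [E → .] vs [B → . d / num]

A shift-reduce conflict occurs when an LR(0) state has both:
  - a complete (reduce) item [A → α .] (dot at the end), and
  - a shift item [B → β . c γ] (dot before a terminal).

Augment with B' → B and build the canonical LR(0) collection (I0 = CLOSURE({[B' → . B]}), then GOTO on every symbol after a dot until no new states appear). It has 9 states:
  I0: { [B → . d / num], [B → . num num E], [B' → . B] }  — shift
  I1: { [B' → B .] }  — accept
  I2: { [B → d . / num] }  — shift
  I3: { [B → num . num E] }  — shift
  I4: { [B → . d / num], [B → . num num E], [B → num num . E], [E → . B], [E → .] }  — shift, reduce
  I5: { [E → B .] }  — reduce
  I6: { [B → num num E .] }  — reduce
  I7: { [B → d / . num] }  — shift
  I8: { [B → d / num .] }  — reduce

I4 contains reduce item [E → .] and shift items [B → . d / num], [B → . num num E] — shift-reduce conflict.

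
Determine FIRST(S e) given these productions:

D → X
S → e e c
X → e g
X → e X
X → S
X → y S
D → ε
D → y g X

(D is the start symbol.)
FIRST sets of the non-terminals involved (from the grammar, by fixed-point iteration):
  FIRST(S) = { 'e' }

To compute FIRST(S e), process the symbols left to right:
Symbol S is a non-terminal. Add FIRST(S) \ {ε} = { 'e' }
S is not nullable (ε ∉ FIRST(S)), so stop here.
FIRST(S e) = { 'e' }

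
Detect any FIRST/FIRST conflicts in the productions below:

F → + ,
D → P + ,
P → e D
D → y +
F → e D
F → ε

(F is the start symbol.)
No FIRST/FIRST conflicts.

A FIRST/FIRST conflict occurs when two productions N → α and N → β for the same non-terminal have FIRST(α) ∩ FIRST(β) ≠ ∅ (with ε ∈ FIRST of a nullable right-hand side, so two nullable alternatives also conflict).

FIRST sets of the non-terminals at (or reachable through a nullable prefix from) the front of some alternative:
  FIRST(P) = { 'e' }

Productions for F:
  F → + ,: FIRST = { '+' }
  F → e D: FIRST = { 'e' }
  F → ε: FIRST = { ε }
Productions for D:
  D → P + ,: FIRST = { 'e' }
  D → y +: FIRST = { 'y' }
P has only one production, so no FIRST/FIRST conflict is possible there.

All alternatives of each non-terminal have pairwise disjoint FIRST sets.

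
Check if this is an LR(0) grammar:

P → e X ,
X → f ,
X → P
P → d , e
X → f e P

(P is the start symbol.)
Yes, the grammar is LR(0)

A grammar is LR(0) if no state in the canonical LR(0) collection has:
  - both a shift item (dot before a terminal) and a complete item (shift-reduce conflict), or
  - two or more complete items (reduce-reduce conflict; the accept item [P' → P .] counts as a complete item here).

Augment with P' → P and build the canonical LR(0) collection (I0 = CLOSURE({[P' → . P]}), then GOTO on every symbol after a dot until no new states appear). It has 13 states:
  I0: { [P → . d , e], [P → . e X ,], [P' → . P] }  — shift
  I1: { [P' → P .] }  — accept
  I2: { [P → d . , e] }  — shift
  I3: { [P → . d , e], [P → . e X ,], [P → e . X ,], [X → . P], [X → . f ,], [X → . f e P] }  — shift
  I4: { [X → P .] }  — reduce
  I5: { [P → e X . ,] }  — shift
  I6: { [X → f . ,], [X → f . e P] }  — shift
  I7: { [X → f , .] }  — reduce
  I8: { [P → . d , e], [P → . e X ,], [X → f e . P] }  — shift
  I9: { [X → f e P .] }  — reduce
  I10: { [P → e X , .] }  — reduce
  I11: { [P → d , . e] }  — shift
  I12: { [P → d , e .] }  — reduce

Every state is either a pure shift/goto state or contains exactly one complete item and nothing to shift — no conflicts. The grammar is LR(0).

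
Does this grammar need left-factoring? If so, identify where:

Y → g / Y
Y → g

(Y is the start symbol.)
Yes, Y has productions with common prefix 'g'

Left-factoring is needed when two productions for the same non-terminal
share a common prefix on the right-hand side.

Productions for Y:
  Y → g / Y
  Y → g

Found common prefix 'g' in productions for Y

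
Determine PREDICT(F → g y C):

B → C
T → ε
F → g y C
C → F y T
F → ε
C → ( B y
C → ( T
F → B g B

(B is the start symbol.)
{ 'g' }

PREDICT(F → g y C) = (FIRST(RHS) \ {ε}) ∪ (FOLLOW(F) if ε ∈ FIRST(RHS), i.e. RHS ⇒* ε)
FIRST(g y C) = { 'g' }
ε ∉ FIRST(g y C), so FOLLOW(F) is not added.
PREDICT(F → g y C) = { 'g' }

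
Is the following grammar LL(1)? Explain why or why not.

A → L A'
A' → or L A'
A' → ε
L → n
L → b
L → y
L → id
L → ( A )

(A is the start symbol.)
Yes, the grammar is LL(1).

A grammar is LL(1) if for each non-terminal N with multiple productions, the predict sets of those productions are pairwise disjoint, where PREDICT(N → α) = (FIRST(α) \ {ε}) ∪ (FOLLOW(N) if α ⇒* ε).

Relevant sets:
  FOLLOW(A') = { $, ')' }

For A':
  PREDICT(A' → or L A') = { 'or' }
  PREDICT(A' → ε) = { $, ')' }
For L:
  PREDICT(L → n) = { 'n' }
  PREDICT(L → b) = { 'b' }
  PREDICT(L → y) = { 'y' }
  PREDICT(L → id) = { 'id' }
  PREDICT(L → '(' A ')') = { '(' }
A has a single production, so nothing to check there.

All predict sets are disjoint. The grammar IS LL(1).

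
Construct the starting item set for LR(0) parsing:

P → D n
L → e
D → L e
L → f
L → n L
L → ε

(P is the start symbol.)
First, augment the grammar with P' → P
I₀ = CLOSURE({ [P' → . P] }):
  [P' → . P] has the dot before P: add [P → . D n]
  [P → . D n] has the dot before D: add [D → . L e]
  [D → . L e] has the dot before L: add [L → . e], [L → . f], [L → . n L], [L → .]
No further items can be added.

I₀ = { [D → . L e], [L → . e], [L → . f], [L → . n L], [L → .], [P → . D n], [P' → . P] }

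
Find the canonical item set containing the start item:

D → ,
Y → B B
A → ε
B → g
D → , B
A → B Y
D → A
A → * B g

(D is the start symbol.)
{ [A → . * B g], [A → . B Y], [A → .], [B → . g], [D → . , B], [D → . ,], [D → . A], [D' → . D] }

First, augment the grammar with D' → D
I₀ = CLOSURE({ [D' → . D] }):
  [D' → . D] has the dot before D: add [D → . ,], [D → . , B], [D → . A]
  [D → . A] has the dot before A: add [A → .], [A → . B Y], [A → . * B g]
  [A → . B Y] has the dot before B: add [B → . g]
No further items can be added.

I₀ = { [A → . * B g], [A → . B Y], [A → .], [B → . g], [D → . , B], [D → . ,], [D → . A], [D' → . D] }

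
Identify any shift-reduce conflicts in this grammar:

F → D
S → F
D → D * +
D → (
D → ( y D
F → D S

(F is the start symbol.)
A shift-reduce conflict occurs when an LR(0) state has both:
  - a complete (reduce) item [A → α .] (dot at the end), and
  - a shift item [B → β . c γ] (dot before a terminal).

Augment with F' → F and build the canonical LR(0) collection (I0 = CLOSURE({[F' → . F]}), then GOTO on every symbol after a dot until no new states appear). It has 10 states:
  I0: { [D → . ( y D], [D → . (], [D → . D * +], [F → . D S], [F → . D], [F' → . F] }  — shift
  I1: { [D → ( . y D], [D → ( .] }  — shift, reduce
  I2: { [D → . ( y D], [D → . (], [D → . D * +], [D → D . * +], [F → . D S], [F → . D], [F → D . S], [F → D .], [S → . F] }  — shift, reduce
  I3: { [F' → F .] }  — accept
  I4: { [D → D * . +] }  — shift
  I5: { [S → F .] }  — reduce
  I6: { [F → D S .] }  — reduce
  I7: { [D → D * + .] }  — reduce
  I8: { [D → ( y . D], [D → . ( y D], [D → . (], [D → . D * +] }  — shift
  I9: { [D → ( y D .], [D → D . * +] }  — shift, reduce

I1 contains reduce item [D → ( .] and shift item [D → ( . y D] — shift-reduce conflict.
I2 contains reduce item [F → D .] and shift items [D → . (], [D → . ( y D], [D → D . * +] — shift-reduce conflict.
I9 contains reduce item [D → ( y D .] and shift item [D → D . * +] — shift-reduce conflict.

Answer: Yes — I1: [D → ( .] vs [D → ( . y D]; I2: [F → D .] vs [D → . (]; I9: [D → ( y D .] vs [D → D . * +]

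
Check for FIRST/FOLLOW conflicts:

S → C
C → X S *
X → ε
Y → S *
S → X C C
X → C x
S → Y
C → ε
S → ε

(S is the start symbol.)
Yes. S → C with FOLLOW(S) on { '*' }; S → X C C with FOLLOW(S) on { '*' }; S → Y with FOLLOW(S) on { '*' }; C → X S '*' with FOLLOW(C) on { '*', 'x' }; X → C x with FOLLOW(X) on { '*', 'x' }

Nullable non-terminals: C, S, X.
FIRST sets used below: FIRST(X) = { '*', 'x', ε }, FIRST(S) = { '*', 'x', ε }, FIRST(C) = { '*', 'x', ε }, FIRST(Y) = { '*', 'x' }

C: nullable alternative(s) C → ε; FOLLOW(C) = { $, '*', 'x' }
  C → X S *: FIRST \ {ε} = { '*', 'x' } — overlaps FOLLOW(C) on { '*', 'x' }: CONFLICT
  C → ε: FIRST \ {ε} = { } — this is the only nullable alternative, skip

S: nullable alternative(s) S → C, S → X C C, S → ε; FOLLOW(S) = { $, '*' }
  S → C: FIRST \ {ε} = { '*', 'x' } — overlaps FOLLOW(S) on { '*' }: CONFLICT
  S → X C C: FIRST \ {ε} = { '*', 'x' } — overlaps FOLLOW(S) on { '*' }: CONFLICT
  S → Y: FIRST \ {ε} = { '*', 'x' } — overlaps FOLLOW(S) on { '*' }: CONFLICT
  S → ε: FIRST \ {ε} = { } — disjoint from FOLLOW(S)

X: nullable alternative(s) X → ε; FOLLOW(X) = { $, '*', 'x' }
  X → ε: FIRST \ {ε} = { } — this is the only nullable alternative, skip
  X → C x: FIRST \ {ε} = { '*', 'x' } — overlaps FOLLOW(X) on { '*', 'x' }: CONFLICT

Y has no nullable alternative, so no FIRST/FOLLOW check is needed there.

So the grammar has 5 FIRST/FOLLOW conflicts (marked CONFLICT above).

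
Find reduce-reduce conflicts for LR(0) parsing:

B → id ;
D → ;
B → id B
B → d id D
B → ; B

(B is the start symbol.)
Augment with B' → B and build the canonical LR(0) collection (I0 = CLOSURE({[B' → . B]}), then GOTO on every symbol after a dot until no new states appear). It has 11 states:
  I0: { [B → . ; B], [B → . d id D], [B → . id ;], [B → . id B], [B' → . B] }  — shift
  I1: { [B → . ; B], [B → . d id D], [B → . id ;], [B → . id B], [B → ; . B] }  — shift
  I2: { [B' → B .] }  — accept
  I3: { [B → d . id D] }  — shift
  I4: { [B → . ; B], [B → . d id D], [B → . id ;], [B → . id B], [B → id . ;], [B → id . B] }  — shift
  I5: { [B → . ; B], [B → . d id D], [B → . id ;], [B → . id B], [B → ; . B], [B → id ; .] }  — shift, reduce
  I6: { [B → id B .] }  — reduce
  I7: { [B → ; B .] }  — reduce
  I8: { [B → d id . D], [D → . ;] }  — shift
  I9: { [D → ; .] }  — reduce
  I10: { [B → d id D .] }  — reduce

No state contains more than one complete item.

Answer: No reduce-reduce conflicts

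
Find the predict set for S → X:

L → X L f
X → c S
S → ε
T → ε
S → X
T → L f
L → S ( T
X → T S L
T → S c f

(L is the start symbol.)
{ '(', 'c' }

PREDICT(S → X) = (FIRST(RHS) \ {ε}) ∪ (FOLLOW(S) if ε ∈ FIRST(RHS), i.e. RHS ⇒* ε)
FIRST(X) = { '(', 'c' }
FIRST(X) = { '(', 'c' }
ε ∉ FIRST(X), so FOLLOW(S) is not added.
PREDICT(S → X) = { '(', 'c' }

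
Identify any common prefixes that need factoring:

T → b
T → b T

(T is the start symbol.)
Yes, T has productions with common prefix 'b'

Left-factoring is needed when two productions for the same non-terminal
share a common prefix on the right-hand side.

Productions for T:
  T → b
  T → b T

Found common prefix 'b' in productions for T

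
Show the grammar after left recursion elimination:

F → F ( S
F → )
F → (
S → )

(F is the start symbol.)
F is directly left-recursive. The standard transformation for
  A → A α₁ | ... | A α_m | β₁ | ... | β_n
is
  A  → β₁ A' | ... | β_n A'
  A' → α₁ A' | ... | α_m A' | ε

F → ) becomes F → ) F'
F → ( becomes F → ( F'
F → F ( S becomes F' → ( S F'
Add F' → ε

Productions for other non-terminals are unchanged:
  S → )

Resulting grammar:
F → ) F'
F → ( F'
F' → ( S F'
F' → ε
S → )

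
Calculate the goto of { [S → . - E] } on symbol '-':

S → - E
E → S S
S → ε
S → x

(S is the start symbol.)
GOTO(I, '-') = CLOSURE({ [A → αX.β] : [A → α.Xβ] ∈ I, X = '-' })

Items with dot before '-', with the dot advanced:
  [S → . - E] → [S → - . E]
Closure of the advanced items:
  [S → - . E] has the dot before E: add [E → . S S]
  [E → . S S] has the dot before S: add [S → . - E], [S → .], [S → . x]

GOTO = { [E → . S S], [S → - . E], [S → . - E], [S → . x], [S → .] }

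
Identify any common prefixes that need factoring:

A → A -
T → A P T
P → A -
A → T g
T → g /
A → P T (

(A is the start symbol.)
Left-factoring is needed when two productions for the same non-terminal
share a common prefix on the right-hand side.

Productions for A:
  A → A -
  A → T g
  A → P T (
Productions for T:
  T → A P T
  T → g /

No common prefixes found.

Answer: No, left-factoring is not needed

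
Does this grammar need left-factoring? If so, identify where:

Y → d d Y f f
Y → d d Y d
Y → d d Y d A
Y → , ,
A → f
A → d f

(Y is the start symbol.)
Left-factoring is needed when two productions for the same non-terminal
share a common prefix on the right-hand side.

Productions for Y:
  Y → d d Y f f
  Y → d d Y d
  Y → d d Y d A
  Y → , ,
Productions for A:
  A → f
  A → d f

Found common prefix 'd d Y' in productions for Y

Answer: Yes, Y has productions with common prefix 'd d Y'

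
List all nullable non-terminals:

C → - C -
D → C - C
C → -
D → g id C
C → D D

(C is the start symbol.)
There are no ε-productions, so no non-terminal can derive ε.
No non-terminals are nullable.

Answer: None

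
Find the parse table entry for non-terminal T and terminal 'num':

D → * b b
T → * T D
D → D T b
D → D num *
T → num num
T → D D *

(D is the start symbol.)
To find M[T, 'num'], we find productions for T where 'num' is in the predict set (PREDICT(N → α) = (FIRST(α) \ {ε}) ∪ (FOLLOW(N) if α ⇒* ε)).

Relevant sets:
  FIRST(D) = { '*' }

T → * T D: PREDICT = { '*' }
T → num num: PREDICT = { 'num' }
  'num' is in predict set, so this production goes in M[T, 'num']
T → D D *: PREDICT = { '*' }

M[T, 'num'] = T → num num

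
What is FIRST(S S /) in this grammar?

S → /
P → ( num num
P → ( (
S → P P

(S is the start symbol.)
FIRST sets of the non-terminals involved (from the grammar, by fixed-point iteration):
  FIRST(S) = { '(', '/' }

To compute FIRST(S S /), process the symbols left to right:
Symbol S is a non-terminal. Add FIRST(S) \ {ε} = { '(', '/' }
S is not nullable (ε ∉ FIRST(S)), so stop here.
FIRST(S S /) = { '(', '/' }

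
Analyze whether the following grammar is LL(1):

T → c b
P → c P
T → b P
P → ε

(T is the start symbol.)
A grammar is LL(1) if for each non-terminal N with multiple productions, the predict sets of those productions are pairwise disjoint, where PREDICT(N → α) = (FIRST(α) \ {ε}) ∪ (FOLLOW(N) if α ⇒* ε).

Relevant sets:
  FOLLOW(P) = { $ }

For T:
  PREDICT(T → c b) = { 'c' }
  PREDICT(T → b P) = { 'b' }
For P:
  PREDICT(P → c P) = { 'c' }
  PREDICT(P → ε) = { $ }

All predict sets are disjoint. The grammar IS LL(1).

Answer: Yes, the grammar is LL(1).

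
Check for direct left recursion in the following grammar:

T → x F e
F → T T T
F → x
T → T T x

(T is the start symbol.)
Yes, T is left-recursive

T → x F e: starts with x
F → T T T: starts with T
F → x: starts with x
T → T T x: LEFT RECURSIVE (starts with T)

The grammar has direct left recursion on: T.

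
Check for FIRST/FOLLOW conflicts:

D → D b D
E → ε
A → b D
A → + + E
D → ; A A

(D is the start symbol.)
No FIRST/FOLLOW conflicts.

Nullable non-terminals: E.
E has a nullable alternative but only one production, so nothing to check.

A, D have no nullable alternative, so no FIRST/FOLLOW check is needed there.

No FIRST/FOLLOW conflicts found.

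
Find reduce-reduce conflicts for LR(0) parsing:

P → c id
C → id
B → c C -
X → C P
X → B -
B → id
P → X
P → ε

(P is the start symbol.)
A reduce-reduce conflict occurs when an LR(0) state has two complete items [A → α .] and [B → β .] — both call for a reduction, and with no lookahead the parser cannot choose between them.

Augment with P' → P and build the canonical LR(0) collection (I0 = CLOSURE({[P' → . P]}), then GOTO on every symbol after a dot until no new states appear). It has 12 states:
  I0: { [B → . c C -], [B → . id], [C → . id], [P → . X], [P → . c id], [P → .], [P' → . P], [X → . B -], [X → . C P] }  — shift, reduce
  I1: { [X → B . -] }  — shift
  I2: { [B → . c C -], [B → . id], [C → . id], [P → . X], [P → . c id], [P → .], [X → . B -], [X → . C P], [X → C . P] }  — shift, reduce
  I3: { [P' → P .] }  — accept
  I4: { [P → X .] }  — reduce
  I5: { [B → c . C -], [C → . id], [P → c . id] }  — shift
  I6: { [B → id .], [C → id .] }  — 2 reduces
  I7: { [B → c C . -] }  — shift
  I8: { [C → id .], [P → c id .] }  — 2 reduces
  I9: { [B → c C - .] }  — reduce
  I10: { [X → C P .] }  — reduce
  I11: { [X → B - .] }  — reduce

I6 contains complete items [B → id .], [C → id .] — reduce-reduce conflict.
I8 contains complete items [C → id .], [P → c id .] — reduce-reduce conflict.

Answer: Yes — I6: [B → id .] vs [C → id .]; I8: [C → id .] vs [P → c id .]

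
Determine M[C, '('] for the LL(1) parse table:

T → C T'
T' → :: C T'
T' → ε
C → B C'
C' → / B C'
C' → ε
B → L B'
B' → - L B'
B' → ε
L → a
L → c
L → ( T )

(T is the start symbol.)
C → B C'

To find M[C, '('], we find productions for C where '(' is in the predict set (PREDICT(N → α) = (FIRST(α) \ {ε}) ∪ (FOLLOW(N) if α ⇒* ε)).

Relevant sets:
  FIRST(B) = { '(', 'a', 'c' }

C → B C': PREDICT = { '(', 'a', 'c' }
  '(' is in predict set, so this production goes in M[C, '(']

M[C, '('] = C → B C'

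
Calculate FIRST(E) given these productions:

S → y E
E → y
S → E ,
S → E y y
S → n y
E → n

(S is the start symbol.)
{ 'n', 'y' }

From E → y:
  - y is a terminal: add 'y' and stop
From E → n:
  - n is a terminal: add 'n' and stop

Collecting: FIRST(E) = { 'n', 'y' }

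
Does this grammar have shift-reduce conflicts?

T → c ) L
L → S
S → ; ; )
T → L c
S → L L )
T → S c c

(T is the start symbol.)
Augment with T' → T and build the canonical LR(0) collection (I0 = CLOSURE({[T' → . T]}), then GOTO on every symbol after a dot until no new states appear). It has 16 states:
  I0: { [L → . S], [S → . ; ; )], [S → . L L )], [T → . L c], [T → . S c c], [T → . c ) L], [T' → . T] }  — shift
  I1: { [S → ; . ; )] }  — shift
  I2: { [L → . S], [S → . ; ; )], [S → . L L )], [S → L . L )], [T → L . c] }  — shift
  I3: { [L → S .], [T → S . c c] }  — shift, reduce
  I4: { [T' → T .] }  — accept
  I5: { [T → c . ) L] }  — shift
  I6: { [L → . S], [S → . ; ; )], [S → . L L )], [T → c ) . L] }  — shift
  I7: { [L → . S], [S → . ; ; )], [S → . L L )], [S → L . L )], [T → c ) L .] }  — shift, reduce
  I8: { [L → S .] }  — reduce
  I9: { [L → . S], [S → . ; ; )], [S → . L L )], [S → L . L )], [S → L L . )] }  — shift
  I10: { [S → L L ) .] }  — reduce
  I11: { [T → S c . c] }  — shift
  I12: { [T → S c c .] }  — reduce
  I13: { [T → L c .] }  — reduce
  I14: { [S → ; ; . )] }  — shift
  I15: { [S → ; ; ) .] }  — reduce

I3 contains reduce item [L → S .] and shift item [T → S . c c] — shift-reduce conflict.
I7 contains reduce item [T → c ) L .] and shift item [S → . ; ; )] — shift-reduce conflict.

Answer: Yes — I3: [L → S .] vs [T → S . c c]; I7: [T → c ) L .] vs [S → . ; ; )]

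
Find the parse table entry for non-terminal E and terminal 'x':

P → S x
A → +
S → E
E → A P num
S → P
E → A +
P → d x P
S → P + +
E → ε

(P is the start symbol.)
E → ε

To find M[E, 'x'], we find productions for E where 'x' is in the predict set (PREDICT(N → α) = (FIRST(α) \ {ε}) ∪ (FOLLOW(N) if α ⇒* ε)).

Relevant sets:
  FIRST(A) = { '+' }
  FOLLOW(E) = { 'x' }

E → A P num: PREDICT = { '+' }
E → A +: PREDICT = { '+' }
E → ε: PREDICT = { 'x' }
  'x' is in predict set, so this production goes in M[E, 'x']

M[E, 'x'] = E → ε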